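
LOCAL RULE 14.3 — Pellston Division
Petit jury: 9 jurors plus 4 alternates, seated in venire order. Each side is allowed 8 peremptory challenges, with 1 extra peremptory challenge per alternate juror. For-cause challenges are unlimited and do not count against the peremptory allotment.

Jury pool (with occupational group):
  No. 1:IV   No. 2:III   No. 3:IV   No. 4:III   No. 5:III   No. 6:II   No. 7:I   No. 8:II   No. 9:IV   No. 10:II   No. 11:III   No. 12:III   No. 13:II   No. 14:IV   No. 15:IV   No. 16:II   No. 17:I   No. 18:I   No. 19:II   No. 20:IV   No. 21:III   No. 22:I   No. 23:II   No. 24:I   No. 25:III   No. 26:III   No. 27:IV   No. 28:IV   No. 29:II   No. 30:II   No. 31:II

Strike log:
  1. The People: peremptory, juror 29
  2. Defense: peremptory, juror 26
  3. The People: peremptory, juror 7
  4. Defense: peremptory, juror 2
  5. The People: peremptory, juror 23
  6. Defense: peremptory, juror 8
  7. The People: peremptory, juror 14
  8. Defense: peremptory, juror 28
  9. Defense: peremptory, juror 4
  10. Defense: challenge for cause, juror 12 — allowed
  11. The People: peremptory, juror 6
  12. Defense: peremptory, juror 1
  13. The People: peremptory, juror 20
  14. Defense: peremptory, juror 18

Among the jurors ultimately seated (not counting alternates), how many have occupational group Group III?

2

Removed: #1, #2, #4, #6, #7, #8, #12, #14, #18, #20, #23, #26, #28, #29.
Seated jurors 1–9: #3, #5, #9, #10, #11, #13, #15, #16, #17 (alternates #19, #21, #22, #24 not counted).
Of those, in Group III: #5, #11 → 2.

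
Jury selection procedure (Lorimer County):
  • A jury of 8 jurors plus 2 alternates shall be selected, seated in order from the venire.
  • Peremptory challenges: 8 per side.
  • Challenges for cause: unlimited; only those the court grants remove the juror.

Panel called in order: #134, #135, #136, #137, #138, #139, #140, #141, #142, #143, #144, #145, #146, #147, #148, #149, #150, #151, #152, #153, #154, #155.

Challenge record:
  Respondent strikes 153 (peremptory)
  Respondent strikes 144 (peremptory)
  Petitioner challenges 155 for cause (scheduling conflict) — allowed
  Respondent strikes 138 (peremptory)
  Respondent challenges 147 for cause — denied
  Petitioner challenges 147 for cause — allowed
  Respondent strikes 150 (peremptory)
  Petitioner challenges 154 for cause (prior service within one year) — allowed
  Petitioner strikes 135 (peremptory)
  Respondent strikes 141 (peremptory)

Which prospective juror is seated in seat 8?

Removed: #135, #138, #141, #144, #147, #150, #153, #154, #155.
Seating in order: seats 1–8 → #134, #136, #137, #139, #140, #142, #143, #145; alternates → #146, #148.
So seat 8 is #145.

145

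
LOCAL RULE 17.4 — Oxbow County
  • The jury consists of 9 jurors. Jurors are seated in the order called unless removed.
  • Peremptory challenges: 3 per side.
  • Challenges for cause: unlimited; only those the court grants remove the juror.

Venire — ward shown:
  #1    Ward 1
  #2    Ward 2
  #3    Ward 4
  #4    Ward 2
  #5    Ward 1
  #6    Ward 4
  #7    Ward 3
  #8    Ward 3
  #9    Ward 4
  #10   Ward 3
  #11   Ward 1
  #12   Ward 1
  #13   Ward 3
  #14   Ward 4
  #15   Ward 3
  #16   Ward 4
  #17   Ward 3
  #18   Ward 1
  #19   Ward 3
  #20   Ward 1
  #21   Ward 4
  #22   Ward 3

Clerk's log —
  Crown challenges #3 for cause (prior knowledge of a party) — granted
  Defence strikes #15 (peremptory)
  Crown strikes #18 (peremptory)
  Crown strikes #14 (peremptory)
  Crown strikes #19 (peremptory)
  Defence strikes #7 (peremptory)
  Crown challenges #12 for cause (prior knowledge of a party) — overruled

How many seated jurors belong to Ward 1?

Removed: #3, #7, #14, #15, #18, #19.
Seated jurors 1–9: #1, #2, #4, #5, #6, #8, #9, #10, #11.
Of those, in Ward 1: #1, #5, #11 → 3.

3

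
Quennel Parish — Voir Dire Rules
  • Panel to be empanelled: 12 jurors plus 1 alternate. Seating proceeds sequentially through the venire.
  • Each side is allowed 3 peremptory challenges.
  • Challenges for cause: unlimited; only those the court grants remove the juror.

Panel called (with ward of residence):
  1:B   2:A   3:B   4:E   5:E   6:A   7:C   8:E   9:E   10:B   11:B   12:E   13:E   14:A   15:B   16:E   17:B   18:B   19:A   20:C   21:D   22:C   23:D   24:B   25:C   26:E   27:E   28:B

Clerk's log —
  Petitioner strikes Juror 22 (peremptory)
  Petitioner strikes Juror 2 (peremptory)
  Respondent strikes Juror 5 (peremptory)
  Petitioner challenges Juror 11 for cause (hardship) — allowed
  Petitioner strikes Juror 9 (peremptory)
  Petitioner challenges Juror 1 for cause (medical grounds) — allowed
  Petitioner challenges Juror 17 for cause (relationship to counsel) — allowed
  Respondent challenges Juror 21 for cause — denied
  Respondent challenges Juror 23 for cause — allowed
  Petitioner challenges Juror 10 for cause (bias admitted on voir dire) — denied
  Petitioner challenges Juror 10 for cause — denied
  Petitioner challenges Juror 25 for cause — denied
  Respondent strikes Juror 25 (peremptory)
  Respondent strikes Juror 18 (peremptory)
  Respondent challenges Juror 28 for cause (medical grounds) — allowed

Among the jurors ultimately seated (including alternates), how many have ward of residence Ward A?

3

Removed: #1, #2, #5, #9, #11, #17, #18, #22, #23, #25, #28.
Seated (13 incl. alternates): #3, #4, #6, #7, #8, #10, #12, #13, #14, #15, #16, #19, #20.
Of those, in Ward A: #6, #14, #19 → 3.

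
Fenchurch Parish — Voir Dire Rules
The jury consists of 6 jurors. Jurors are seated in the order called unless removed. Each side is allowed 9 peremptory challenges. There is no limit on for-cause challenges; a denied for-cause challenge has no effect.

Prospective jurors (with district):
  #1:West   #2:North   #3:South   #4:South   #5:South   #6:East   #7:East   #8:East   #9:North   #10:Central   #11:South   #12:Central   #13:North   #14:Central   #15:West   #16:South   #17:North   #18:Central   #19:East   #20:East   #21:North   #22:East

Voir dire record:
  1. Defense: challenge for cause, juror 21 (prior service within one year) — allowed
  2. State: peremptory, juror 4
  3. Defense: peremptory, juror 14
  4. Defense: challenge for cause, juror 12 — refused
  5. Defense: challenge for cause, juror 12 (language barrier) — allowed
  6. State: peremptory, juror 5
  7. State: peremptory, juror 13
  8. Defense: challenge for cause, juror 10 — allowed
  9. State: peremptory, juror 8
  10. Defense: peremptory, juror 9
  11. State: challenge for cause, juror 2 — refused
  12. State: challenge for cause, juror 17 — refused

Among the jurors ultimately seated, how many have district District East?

2

Removed: #4, #5, #8, #9, #10, #12, #13, #14, #21.
Seated jurors 1–6: #1, #2, #3, #6, #7, #11.
Of those, in District East: #6, #7 → 2.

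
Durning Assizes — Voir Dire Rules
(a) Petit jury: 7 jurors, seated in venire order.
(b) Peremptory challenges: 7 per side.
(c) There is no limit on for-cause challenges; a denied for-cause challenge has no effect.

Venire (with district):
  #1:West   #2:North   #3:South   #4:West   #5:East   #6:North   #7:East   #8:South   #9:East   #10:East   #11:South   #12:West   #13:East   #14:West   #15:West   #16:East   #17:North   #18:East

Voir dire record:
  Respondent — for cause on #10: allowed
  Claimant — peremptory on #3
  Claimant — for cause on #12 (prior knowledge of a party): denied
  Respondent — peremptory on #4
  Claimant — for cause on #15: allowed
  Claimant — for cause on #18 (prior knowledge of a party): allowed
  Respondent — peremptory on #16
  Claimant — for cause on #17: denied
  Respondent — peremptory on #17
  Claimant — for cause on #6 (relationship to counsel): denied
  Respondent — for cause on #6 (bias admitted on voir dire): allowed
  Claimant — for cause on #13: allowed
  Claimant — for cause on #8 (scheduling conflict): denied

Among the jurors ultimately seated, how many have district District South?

Removed: #3, #4, #6, #10, #13, #15, #16, #17, #18.
Seated jurors 1–7: #1, #2, #5, #7, #8, #9, #11.
Of those, in District South: #8, #11 → 2.

2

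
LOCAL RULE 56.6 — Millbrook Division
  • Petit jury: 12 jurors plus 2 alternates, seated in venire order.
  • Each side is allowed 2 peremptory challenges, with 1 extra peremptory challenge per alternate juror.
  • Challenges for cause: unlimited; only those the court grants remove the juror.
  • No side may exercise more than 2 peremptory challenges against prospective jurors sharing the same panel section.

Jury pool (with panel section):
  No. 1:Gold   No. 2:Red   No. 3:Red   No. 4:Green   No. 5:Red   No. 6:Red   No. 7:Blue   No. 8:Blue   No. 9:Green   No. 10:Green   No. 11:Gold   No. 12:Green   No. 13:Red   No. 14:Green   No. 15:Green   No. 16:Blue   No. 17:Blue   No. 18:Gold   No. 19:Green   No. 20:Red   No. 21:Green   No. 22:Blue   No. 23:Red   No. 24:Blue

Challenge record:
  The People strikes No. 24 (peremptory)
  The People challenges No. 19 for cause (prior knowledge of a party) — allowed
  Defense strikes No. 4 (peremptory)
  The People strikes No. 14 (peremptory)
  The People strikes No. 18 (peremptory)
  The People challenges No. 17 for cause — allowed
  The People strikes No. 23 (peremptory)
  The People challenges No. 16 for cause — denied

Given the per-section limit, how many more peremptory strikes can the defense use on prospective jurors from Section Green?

1

Defense peremptories so far: #4 — 1 of 4 used, 3 left overall.
Against Section Green: #4 — 1 used; per-section cap 2 leaves 1.
Binding limit: min(3, 1) = 1.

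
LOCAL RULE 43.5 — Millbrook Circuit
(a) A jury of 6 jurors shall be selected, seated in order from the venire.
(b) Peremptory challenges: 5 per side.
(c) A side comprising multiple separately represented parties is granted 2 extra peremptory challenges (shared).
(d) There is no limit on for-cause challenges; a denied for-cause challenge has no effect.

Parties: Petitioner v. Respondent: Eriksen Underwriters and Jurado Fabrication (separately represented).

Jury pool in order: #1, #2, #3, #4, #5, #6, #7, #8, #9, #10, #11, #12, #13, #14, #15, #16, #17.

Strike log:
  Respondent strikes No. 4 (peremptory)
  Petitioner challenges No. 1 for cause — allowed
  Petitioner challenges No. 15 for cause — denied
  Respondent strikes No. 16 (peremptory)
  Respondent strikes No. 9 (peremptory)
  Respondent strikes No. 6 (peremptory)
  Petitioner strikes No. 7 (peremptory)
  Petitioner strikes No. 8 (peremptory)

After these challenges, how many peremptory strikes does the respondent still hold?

3

Respondent allotment: 5 base + 2 multi-party = 7.
Respondent peremptories used: #4, #16, #9, #6 — 4.
Remaining: 7 − 4 = 3.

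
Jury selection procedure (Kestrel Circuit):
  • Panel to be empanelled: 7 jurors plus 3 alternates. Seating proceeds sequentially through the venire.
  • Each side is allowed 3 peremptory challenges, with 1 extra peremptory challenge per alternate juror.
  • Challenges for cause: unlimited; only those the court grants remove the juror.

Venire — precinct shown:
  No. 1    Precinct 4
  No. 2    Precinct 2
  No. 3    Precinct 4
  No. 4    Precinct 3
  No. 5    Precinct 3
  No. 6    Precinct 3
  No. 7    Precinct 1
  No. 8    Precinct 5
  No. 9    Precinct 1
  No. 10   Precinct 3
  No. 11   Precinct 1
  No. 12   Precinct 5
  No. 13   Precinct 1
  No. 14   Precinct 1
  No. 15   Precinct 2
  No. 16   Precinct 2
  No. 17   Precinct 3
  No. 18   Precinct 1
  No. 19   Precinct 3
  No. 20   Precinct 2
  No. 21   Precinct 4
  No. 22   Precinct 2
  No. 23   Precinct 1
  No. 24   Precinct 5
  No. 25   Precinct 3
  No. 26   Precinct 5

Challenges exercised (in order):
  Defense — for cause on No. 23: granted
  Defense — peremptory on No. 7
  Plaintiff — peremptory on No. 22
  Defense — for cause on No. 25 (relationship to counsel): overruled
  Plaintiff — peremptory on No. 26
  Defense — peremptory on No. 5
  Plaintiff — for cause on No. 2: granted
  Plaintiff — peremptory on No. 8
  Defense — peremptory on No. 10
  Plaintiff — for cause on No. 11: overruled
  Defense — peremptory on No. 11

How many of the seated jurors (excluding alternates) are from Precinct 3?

Removed: #2, #5, #7, #8, #10, #11, #22, #23, #26.
Seated jurors 1–7: #1, #3, #4, #6, #9, #12, #13 (alternates #14, #15, #16 not counted).
Of those, in Precinct 3: #4, #6 → 2.

2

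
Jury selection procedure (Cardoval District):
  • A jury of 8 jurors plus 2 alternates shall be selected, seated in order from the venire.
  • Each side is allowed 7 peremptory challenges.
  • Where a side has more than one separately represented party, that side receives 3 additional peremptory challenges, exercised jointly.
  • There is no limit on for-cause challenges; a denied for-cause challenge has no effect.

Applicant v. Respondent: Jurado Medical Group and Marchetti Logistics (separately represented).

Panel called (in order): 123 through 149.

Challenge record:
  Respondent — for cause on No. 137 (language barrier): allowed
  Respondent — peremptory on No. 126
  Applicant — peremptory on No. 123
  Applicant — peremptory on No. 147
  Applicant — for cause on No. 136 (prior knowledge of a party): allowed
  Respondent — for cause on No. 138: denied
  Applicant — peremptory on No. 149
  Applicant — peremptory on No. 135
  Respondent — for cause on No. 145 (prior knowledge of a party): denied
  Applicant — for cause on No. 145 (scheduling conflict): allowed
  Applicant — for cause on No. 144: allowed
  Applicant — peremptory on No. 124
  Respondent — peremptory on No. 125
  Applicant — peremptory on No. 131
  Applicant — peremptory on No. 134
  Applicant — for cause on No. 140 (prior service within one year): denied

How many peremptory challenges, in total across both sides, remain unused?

Applicant allotment: 7. Respondent allotment: 7 base + 3 multi-party = 10.
Applicant peremptories used: #123, #147, #149, #135, #124, #131, #134 — 7 (for-cause on #136, #145, #144, #140 don't count).
Respondent peremptories used: #126, #125 — 2 (for-cause on #137, #138, #145 don't count).
Remaining: (7 − 7) + (10 − 2) = 8.

8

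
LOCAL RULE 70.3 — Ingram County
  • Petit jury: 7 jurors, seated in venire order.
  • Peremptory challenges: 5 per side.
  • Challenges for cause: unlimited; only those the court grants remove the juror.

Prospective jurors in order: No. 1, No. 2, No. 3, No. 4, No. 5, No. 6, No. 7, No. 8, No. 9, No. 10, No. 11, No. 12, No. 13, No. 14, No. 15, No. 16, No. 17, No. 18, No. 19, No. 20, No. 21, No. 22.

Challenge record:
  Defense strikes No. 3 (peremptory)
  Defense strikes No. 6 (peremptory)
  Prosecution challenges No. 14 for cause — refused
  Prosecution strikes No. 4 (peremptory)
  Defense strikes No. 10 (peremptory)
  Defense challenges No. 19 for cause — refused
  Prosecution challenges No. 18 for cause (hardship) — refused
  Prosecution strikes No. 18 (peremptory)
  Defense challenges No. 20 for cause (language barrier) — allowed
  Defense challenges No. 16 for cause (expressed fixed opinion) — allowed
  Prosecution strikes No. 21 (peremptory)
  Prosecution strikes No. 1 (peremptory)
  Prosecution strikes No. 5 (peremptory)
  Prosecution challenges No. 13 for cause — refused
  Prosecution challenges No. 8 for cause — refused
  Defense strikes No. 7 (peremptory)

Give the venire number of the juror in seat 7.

Removed: #1, #3, #4, #5, #6, #7, #10, #16, #18, #20, #21. (#8, #13, #14, #19 stay — for-cause denied.)
Seating in order: seats 1–7 → #2, #8, #9, #11, #12, #13, #14.
So seat 7 is #14.

14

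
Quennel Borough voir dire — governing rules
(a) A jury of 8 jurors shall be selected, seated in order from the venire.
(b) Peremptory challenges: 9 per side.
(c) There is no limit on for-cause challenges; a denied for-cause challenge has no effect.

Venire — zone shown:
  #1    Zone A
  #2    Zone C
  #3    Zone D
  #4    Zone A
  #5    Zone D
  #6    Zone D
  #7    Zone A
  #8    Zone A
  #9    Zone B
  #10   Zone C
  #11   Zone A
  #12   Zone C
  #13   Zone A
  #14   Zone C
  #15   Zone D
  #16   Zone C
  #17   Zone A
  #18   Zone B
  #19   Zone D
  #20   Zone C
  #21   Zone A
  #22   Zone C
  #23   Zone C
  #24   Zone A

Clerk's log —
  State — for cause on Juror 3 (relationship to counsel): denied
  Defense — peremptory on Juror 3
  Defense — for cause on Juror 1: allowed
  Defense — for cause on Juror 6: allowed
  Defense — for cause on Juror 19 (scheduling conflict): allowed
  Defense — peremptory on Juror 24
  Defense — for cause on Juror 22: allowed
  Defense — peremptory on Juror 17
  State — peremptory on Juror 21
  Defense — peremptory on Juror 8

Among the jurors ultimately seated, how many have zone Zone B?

1

Removed: #1, #3, #6, #8, #17, #19, #21, #22, #24.
Seated jurors 1–8: #2, #4, #5, #7, #9, #10, #11, #12.
Of those, in Zone B: #9 → 1.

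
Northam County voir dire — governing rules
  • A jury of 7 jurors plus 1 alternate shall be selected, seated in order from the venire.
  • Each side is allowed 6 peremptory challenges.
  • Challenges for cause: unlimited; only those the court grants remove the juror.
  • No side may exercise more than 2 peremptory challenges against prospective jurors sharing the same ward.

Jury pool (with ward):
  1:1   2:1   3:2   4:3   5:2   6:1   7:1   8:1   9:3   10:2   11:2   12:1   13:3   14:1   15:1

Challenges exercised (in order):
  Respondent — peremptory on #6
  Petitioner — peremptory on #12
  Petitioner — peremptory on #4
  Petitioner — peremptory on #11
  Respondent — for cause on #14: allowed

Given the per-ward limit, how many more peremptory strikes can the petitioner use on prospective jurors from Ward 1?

Petitioner peremptories so far: #12, #4, #11 — 3 of 6 used, 3 left overall.
Against Ward 1: #12 — 1 used; per-ward cap 2 leaves 1.
Binding limit: min(3, 1) = 1.

1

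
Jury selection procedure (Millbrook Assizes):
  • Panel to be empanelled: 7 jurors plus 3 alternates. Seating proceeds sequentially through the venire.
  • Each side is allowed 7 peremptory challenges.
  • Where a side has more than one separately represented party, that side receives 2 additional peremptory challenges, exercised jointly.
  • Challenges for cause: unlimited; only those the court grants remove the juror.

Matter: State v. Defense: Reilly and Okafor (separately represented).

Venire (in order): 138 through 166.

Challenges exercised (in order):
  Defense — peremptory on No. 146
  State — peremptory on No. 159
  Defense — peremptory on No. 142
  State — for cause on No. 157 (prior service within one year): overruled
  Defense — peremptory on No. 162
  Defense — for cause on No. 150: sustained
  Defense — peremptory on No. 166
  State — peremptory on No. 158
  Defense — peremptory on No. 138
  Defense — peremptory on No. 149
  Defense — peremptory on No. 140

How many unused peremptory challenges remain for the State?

State allotment: 7.
State peremptories used: #159, #158 — 2 (the for-cause on #157 doesn't count).
Remaining: 7 − 2 = 5.

5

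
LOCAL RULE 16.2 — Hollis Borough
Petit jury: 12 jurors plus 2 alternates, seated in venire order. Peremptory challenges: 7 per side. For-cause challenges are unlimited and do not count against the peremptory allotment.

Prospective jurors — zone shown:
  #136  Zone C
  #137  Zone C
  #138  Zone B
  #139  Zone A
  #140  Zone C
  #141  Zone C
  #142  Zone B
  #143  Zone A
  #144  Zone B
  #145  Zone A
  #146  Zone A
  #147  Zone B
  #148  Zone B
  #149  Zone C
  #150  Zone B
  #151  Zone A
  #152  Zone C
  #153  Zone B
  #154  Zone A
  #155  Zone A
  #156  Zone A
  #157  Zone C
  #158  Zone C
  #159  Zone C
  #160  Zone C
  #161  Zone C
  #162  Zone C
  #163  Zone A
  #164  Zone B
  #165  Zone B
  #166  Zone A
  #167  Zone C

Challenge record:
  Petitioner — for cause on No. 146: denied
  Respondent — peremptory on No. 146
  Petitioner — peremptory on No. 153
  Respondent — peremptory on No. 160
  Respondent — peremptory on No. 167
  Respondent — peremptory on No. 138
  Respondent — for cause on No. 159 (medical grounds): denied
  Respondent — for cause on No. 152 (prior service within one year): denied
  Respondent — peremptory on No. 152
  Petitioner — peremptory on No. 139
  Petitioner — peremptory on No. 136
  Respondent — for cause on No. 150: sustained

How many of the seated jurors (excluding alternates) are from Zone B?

Removed: #136, #138, #139, #146, #150, #152, #153, #160, #167.
Seated jurors 1–12: #137, #140, #141, #142, #143, #144, #145, #147, #148, #149, #151, #154 (alternates #155, #156 not counted).
Of those, in Zone B: #142, #144, #147, #148 → 4.

4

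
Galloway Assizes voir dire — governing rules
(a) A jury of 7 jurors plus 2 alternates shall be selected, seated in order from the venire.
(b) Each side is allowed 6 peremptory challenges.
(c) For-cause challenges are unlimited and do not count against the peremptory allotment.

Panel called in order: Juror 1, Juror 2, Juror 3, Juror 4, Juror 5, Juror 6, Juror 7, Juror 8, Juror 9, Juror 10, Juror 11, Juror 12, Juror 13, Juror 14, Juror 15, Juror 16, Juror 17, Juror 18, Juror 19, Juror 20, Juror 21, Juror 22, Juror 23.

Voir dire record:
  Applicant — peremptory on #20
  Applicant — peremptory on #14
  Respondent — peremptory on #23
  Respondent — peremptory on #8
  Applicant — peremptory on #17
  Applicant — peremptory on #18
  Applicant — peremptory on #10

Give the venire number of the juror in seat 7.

7

Removed: #8, #10, #14, #17, #18, #20, #23.
Seating in order: seats 1–7 → #1, #2, #3, #4, #5, #6, #7; alternates → #9, #11.
So seat 7 is #7.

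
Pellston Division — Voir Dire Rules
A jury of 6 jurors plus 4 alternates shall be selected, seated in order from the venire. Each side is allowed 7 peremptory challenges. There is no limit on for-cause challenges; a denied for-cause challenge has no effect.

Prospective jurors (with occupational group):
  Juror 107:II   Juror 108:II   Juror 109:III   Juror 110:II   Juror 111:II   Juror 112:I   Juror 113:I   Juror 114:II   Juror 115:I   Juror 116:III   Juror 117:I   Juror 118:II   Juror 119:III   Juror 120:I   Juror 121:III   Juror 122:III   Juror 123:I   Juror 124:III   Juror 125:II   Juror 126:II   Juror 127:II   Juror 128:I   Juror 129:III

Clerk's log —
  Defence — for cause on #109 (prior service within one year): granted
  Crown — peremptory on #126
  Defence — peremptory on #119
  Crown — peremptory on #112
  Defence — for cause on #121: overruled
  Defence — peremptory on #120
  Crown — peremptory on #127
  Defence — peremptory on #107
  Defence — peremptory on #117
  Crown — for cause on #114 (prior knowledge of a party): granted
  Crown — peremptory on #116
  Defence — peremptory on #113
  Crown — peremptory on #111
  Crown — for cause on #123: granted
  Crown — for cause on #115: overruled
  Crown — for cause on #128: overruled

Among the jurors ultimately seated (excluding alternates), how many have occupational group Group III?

2

Removed: #107, #109, #111, #112, #113, #114, #116, #117, #119, #120, #123, #126, #127.
Seated jurors 1–6: #108, #110, #115, #118, #121, #122 (alternates #124, #125, #128, #129 not counted).
Of those, in Group III: #121, #122 → 2.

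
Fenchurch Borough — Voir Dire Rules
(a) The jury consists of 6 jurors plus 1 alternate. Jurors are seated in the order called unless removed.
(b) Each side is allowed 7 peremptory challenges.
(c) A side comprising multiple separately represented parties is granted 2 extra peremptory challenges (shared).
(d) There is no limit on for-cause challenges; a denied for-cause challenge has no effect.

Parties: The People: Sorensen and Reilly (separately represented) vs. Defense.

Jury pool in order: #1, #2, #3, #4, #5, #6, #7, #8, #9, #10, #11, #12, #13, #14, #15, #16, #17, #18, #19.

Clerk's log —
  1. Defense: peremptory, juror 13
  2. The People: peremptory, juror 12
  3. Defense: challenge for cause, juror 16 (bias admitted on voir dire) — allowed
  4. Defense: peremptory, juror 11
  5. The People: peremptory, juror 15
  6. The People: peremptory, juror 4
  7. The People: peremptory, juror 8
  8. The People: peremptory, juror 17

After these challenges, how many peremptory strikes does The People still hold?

The People allotment: 7 base + 2 multi-party = 9.
The People peremptories used: #12, #15, #4, #8, #17 — 5.
Remaining: 9 − 5 = 4.

4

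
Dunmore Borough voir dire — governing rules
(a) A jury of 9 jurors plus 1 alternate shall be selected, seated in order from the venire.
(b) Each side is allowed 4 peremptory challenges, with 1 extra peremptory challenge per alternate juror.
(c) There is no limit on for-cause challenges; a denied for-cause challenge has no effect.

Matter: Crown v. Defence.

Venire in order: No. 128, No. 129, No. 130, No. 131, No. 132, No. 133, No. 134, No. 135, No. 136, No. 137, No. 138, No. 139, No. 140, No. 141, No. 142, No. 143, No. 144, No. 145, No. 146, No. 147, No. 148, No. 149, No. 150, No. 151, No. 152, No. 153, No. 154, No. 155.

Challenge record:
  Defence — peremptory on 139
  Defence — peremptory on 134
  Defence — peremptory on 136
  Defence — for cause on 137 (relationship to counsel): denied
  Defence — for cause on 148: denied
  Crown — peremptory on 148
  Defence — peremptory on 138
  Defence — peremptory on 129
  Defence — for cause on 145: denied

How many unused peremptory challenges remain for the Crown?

Crown allotment: 4 base + 1 × 1 alternate = 5.
Crown peremptories used: #148 — 1.
Remaining: 5 − 1 = 4.

4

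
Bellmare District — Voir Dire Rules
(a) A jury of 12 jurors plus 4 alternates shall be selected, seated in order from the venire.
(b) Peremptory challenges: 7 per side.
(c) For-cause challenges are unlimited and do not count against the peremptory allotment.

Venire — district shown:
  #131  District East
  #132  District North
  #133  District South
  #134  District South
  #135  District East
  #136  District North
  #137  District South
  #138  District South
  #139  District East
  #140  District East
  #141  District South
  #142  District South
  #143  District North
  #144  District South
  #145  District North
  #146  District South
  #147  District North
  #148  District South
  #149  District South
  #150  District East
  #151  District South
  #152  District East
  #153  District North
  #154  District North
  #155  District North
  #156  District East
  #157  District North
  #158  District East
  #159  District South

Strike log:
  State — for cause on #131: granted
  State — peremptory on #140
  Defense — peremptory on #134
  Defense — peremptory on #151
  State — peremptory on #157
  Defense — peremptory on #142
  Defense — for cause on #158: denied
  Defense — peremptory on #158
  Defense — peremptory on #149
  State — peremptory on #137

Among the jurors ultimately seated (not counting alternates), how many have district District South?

Removed: #131, #134, #137, #140, #142, #149, #151, #157, #158.
Seated jurors 1–12: #132, #133, #135, #136, #138, #139, #141, #143, #144, #145, #146, #147 (alternates #148, #150, #152, #153 not counted).
Of those, in District South: #133, #138, #141, #144, #146 → 5.

5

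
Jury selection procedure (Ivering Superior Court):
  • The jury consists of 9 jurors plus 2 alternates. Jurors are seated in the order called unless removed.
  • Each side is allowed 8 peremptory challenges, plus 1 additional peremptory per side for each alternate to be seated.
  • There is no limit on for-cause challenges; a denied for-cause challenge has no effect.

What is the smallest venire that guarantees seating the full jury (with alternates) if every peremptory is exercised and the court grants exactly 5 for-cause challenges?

Seats to fill: 9 + 2 alternates = 11.
Peremptories: 8 + 1×2 = 10 per side × 2 sides = 20.
For-cause removals: 5.
Minimum venire: 11 + 20 + 5 = 36.

36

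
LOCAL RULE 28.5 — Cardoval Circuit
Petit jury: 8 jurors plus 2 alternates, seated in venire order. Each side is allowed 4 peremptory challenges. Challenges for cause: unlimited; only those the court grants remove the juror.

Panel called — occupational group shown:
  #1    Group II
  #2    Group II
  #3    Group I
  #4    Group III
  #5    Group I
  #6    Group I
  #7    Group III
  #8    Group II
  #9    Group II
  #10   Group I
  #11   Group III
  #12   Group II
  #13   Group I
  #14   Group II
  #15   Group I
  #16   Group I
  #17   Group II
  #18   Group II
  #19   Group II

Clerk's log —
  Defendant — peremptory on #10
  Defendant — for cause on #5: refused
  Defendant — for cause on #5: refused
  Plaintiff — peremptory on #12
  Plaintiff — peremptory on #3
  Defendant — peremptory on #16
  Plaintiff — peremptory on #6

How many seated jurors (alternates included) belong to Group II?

5

Removed: #3, #6, #10, #12, #16.
Seated (10 incl. alternates): #1, #2, #4, #5, #7, #8, #9, #11, #13, #14.
Of those, in Group II: #1, #2, #8, #9, #14 → 5.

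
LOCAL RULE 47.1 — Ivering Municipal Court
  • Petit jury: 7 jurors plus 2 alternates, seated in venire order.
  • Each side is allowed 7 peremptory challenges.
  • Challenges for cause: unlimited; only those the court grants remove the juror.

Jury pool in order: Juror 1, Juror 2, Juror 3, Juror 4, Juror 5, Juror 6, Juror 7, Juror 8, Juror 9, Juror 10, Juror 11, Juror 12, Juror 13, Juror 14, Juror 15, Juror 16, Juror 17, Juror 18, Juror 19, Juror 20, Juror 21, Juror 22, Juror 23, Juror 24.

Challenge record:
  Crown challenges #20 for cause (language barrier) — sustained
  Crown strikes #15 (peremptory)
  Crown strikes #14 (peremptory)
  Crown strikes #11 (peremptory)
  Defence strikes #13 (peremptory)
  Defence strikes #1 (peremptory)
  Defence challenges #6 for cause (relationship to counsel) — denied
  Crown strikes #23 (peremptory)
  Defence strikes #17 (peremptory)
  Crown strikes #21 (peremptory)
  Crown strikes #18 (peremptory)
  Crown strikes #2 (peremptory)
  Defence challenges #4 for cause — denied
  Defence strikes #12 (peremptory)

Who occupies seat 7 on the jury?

Removed: #1, #2, #11, #12, #13, #14, #15, #17, #18, #20, #21, #23. (#4, #6 stay — for-cause denied.)
Seating in order: seats 1–7 → #3, #4, #5, #6, #7, #8, #9; alternates → #10, #16.
So seat 7 is #9.

9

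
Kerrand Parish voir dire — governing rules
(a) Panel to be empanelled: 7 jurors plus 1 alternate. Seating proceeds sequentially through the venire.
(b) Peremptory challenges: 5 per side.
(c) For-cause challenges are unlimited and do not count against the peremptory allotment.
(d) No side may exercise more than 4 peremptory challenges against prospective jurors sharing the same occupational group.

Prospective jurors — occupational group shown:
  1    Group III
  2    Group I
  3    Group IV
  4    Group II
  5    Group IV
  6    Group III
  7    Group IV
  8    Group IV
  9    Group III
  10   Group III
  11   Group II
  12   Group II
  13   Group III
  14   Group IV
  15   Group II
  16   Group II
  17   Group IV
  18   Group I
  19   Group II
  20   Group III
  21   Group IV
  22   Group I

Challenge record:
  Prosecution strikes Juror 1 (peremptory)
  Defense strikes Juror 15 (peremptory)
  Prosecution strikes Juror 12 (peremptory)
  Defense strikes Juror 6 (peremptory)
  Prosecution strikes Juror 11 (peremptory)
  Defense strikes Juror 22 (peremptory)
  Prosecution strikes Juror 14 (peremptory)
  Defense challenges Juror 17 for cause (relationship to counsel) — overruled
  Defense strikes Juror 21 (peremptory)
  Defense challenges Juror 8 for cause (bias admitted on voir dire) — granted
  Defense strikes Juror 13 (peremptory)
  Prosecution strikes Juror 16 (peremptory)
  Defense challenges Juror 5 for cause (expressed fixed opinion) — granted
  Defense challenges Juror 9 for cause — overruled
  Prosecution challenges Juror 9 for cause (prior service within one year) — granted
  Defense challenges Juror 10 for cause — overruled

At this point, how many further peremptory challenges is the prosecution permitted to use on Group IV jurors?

0

Prosecution peremptories so far: #1, #12, #11, #14, #16 — 5 of 5 used, 0 left overall.
Against Group IV: #14 — 1 used; per-group cap 4 leaves 3.
Binding limit: min(0, 3) = 0.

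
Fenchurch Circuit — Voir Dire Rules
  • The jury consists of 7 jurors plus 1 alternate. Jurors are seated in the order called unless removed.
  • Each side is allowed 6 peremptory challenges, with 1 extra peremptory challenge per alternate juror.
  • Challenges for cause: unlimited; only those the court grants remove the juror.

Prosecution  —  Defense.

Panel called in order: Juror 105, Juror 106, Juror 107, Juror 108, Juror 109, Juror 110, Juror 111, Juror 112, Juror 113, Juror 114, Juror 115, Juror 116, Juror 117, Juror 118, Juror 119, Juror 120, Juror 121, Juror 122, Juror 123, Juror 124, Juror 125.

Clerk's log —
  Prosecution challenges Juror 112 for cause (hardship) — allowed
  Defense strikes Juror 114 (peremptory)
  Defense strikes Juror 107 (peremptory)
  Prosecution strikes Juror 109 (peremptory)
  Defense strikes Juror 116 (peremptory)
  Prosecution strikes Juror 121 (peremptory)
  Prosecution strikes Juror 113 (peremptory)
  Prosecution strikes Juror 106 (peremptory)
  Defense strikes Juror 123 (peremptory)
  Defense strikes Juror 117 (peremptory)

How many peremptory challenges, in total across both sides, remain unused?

Prosecution allotment: 6 base + 1 × 1 alternate = 7. Defense allotment: 6 base + 1 × 1 alternate = 7.
Prosecution peremptories used: #109, #121, #113, #106 — 4 (the for-cause on #112 doesn't count).
Defense peremptories used: #114, #107, #116, #123, #117 — 5.
Remaining: (7 − 4) + (7 − 5) = 5.

5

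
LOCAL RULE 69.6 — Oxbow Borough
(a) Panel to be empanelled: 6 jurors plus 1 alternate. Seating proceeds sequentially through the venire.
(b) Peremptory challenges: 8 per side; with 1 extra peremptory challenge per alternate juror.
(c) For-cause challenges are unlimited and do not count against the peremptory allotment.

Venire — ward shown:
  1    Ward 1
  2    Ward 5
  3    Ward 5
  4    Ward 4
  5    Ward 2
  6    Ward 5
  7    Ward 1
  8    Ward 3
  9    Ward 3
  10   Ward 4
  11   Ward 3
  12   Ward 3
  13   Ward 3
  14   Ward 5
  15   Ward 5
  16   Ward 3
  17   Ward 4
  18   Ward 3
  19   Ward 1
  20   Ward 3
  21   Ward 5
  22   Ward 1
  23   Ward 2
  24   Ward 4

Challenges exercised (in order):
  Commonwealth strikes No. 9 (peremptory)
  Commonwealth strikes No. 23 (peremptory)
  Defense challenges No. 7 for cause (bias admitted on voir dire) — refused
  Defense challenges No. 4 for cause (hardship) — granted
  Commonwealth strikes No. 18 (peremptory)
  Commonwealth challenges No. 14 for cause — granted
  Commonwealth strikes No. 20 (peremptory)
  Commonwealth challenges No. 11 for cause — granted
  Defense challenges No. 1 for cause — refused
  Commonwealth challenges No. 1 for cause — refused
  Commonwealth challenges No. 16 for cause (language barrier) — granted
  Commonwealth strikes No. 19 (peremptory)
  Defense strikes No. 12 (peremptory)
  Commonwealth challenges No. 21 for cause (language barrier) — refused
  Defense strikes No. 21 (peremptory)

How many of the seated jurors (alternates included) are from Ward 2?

Removed: #4, #9, #11, #12, #14, #16, #18, #19, #20, #21, #23.
Seated (7 incl. alternates): #1, #2, #3, #5, #6, #7, #8.
Of those, in Ward 2: #5 → 1.

1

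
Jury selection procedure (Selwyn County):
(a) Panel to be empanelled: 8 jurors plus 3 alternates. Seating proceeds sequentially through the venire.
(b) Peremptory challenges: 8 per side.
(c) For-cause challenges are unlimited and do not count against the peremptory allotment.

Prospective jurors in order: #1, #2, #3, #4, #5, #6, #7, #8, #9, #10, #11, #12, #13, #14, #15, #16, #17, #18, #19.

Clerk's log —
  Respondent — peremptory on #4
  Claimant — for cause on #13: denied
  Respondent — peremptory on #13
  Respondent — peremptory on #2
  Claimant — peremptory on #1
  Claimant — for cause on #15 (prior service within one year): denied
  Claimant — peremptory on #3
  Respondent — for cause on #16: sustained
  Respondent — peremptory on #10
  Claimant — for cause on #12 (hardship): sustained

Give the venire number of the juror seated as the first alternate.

17

Removed: #1, #2, #3, #4, #10, #12, #13, #16. (#15 stays — for-cause denied.)
Seating in order: seats 1–8 → #5, #6, #7, #8, #9, #11, #14, #15; alternates → #17, #18, #19.
So alternate 1 is #17.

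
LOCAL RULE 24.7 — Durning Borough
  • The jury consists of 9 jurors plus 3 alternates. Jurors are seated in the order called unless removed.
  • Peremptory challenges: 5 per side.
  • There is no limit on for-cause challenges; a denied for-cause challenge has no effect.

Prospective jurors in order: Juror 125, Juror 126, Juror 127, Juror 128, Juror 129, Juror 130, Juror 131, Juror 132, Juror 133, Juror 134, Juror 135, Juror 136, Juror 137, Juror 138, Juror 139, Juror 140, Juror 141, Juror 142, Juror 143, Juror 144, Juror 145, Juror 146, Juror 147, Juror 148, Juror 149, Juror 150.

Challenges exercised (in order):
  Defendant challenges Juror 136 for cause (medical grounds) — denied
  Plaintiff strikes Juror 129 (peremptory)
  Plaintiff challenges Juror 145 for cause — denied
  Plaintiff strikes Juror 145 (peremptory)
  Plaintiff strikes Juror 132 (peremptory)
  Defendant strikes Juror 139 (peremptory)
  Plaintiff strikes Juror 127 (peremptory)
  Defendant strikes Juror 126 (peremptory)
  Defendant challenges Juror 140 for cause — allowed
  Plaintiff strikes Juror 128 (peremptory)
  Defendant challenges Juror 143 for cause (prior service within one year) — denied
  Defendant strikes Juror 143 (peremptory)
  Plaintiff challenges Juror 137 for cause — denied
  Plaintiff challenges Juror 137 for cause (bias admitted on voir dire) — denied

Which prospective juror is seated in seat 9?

138

Removed: #126, #127, #128, #129, #132, #139, #140, #143, #145. (#136, #137 stay — for-cause denied.)
Filling seats in venire order through position 9: #125, #130, #131, #133, #134, #135, #136, #137, #138.
So seat 9 is #138.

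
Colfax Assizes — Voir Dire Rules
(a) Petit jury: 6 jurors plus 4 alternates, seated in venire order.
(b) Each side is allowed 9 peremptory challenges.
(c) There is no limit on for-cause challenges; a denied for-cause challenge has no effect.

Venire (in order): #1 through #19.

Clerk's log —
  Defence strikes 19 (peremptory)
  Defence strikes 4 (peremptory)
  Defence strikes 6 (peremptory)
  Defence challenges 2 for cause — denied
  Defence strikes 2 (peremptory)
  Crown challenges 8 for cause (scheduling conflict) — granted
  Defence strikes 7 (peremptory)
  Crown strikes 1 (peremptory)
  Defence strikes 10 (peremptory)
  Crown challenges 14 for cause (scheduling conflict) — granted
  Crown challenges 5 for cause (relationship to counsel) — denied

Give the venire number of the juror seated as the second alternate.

Removed: #1, #2, #4, #6, #7, #8, #10, #14, #19. (#5 stays — for-cause denied.)
Seating in order: seats 1–6 → #3, #5, #9, #11, #12, #13; alternates → #15, #16, #17, #18.
So alternate 2 is #16.

16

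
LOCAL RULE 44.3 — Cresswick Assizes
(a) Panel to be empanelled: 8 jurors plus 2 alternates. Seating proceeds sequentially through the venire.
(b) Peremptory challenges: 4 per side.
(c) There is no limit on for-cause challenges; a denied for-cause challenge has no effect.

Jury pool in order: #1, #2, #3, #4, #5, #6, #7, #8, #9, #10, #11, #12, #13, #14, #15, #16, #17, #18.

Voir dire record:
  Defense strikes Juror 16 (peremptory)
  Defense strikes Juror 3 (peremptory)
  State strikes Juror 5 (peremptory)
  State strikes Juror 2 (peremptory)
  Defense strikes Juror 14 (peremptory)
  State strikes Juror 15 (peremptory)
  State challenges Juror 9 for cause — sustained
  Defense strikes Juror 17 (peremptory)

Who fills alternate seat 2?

Removed: #2, #3, #5, #9, #14, #15, #16, #17.
Filling seats in venire order through position 10: #1, #4, #6, #7, #8, #10, #11, #12, #13, #18.
So alternate 2 is #18.

18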